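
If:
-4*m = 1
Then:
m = -1/4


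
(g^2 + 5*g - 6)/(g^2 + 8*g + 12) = (g - 1)/(g + 2)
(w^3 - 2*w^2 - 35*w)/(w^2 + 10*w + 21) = w*(w^2 - 2*w - 35)/(w^2 + 10*w + 21)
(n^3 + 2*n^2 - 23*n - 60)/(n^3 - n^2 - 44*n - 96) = (n - 5)/(n - 8)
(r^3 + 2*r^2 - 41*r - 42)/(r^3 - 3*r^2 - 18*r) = (r^2 + 8*r + 7)/(r*(r + 3))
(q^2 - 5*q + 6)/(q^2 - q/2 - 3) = 2*(q - 3)/(2*q + 3)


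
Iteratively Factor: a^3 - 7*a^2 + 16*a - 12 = (a - 2)*(a^2 - 5*a + 6) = (a - 2)^2*(a - 3)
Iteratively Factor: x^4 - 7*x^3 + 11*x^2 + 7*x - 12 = (x + 1)*(x^3 - 8*x^2 + 19*x - 12) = (x - 4)*(x + 1)*(x^2 - 4*x + 3) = (x - 4)*(x - 1)*(x + 1)*(x - 3)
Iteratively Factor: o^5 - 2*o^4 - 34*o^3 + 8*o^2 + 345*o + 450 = (o + 3)*(o^4 - 5*o^3 - 19*o^2 + 65*o + 150) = (o - 5)*(o + 3)*(o^3 - 19*o - 30) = (o - 5)*(o + 2)*(o + 3)*(o^2 - 2*o - 15) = (o - 5)*(o + 2)*(o + 3)^2*(o - 5)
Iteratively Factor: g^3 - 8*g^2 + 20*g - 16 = (g - 2)*(g^2 - 6*g + 8) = (g - 4)*(g - 2)*(g - 2)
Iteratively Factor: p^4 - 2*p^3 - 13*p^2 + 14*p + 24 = (p + 1)*(p^3 - 3*p^2 - 10*p + 24) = (p + 1)*(p + 3)*(p^2 - 6*p + 8) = (p - 4)*(p + 1)*(p + 3)*(p - 2)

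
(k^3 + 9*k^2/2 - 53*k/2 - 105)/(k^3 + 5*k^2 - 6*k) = (2*k^2 - 3*k - 35)/(2*k*(k - 1))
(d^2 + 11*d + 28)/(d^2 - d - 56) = (d + 4)/(d - 8)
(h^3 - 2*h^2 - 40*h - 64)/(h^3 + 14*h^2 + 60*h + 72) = (h^2 - 4*h - 32)/(h^2 + 12*h + 36)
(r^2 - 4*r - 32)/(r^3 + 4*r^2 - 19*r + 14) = (r^2 - 4*r - 32)/(r^3 + 4*r^2 - 19*r + 14)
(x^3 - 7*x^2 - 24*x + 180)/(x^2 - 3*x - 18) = (x^2 - x - 30)/(x + 3)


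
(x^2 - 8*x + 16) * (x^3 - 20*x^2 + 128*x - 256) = x^5 - 28*x^4 + 304*x^3 - 1600*x^2 + 4096*x - 4096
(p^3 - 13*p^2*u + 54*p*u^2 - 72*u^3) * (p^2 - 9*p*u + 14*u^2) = p^5 - 22*p^4*u + 185*p^3*u^2 - 740*p^2*u^3 + 1404*p*u^4 - 1008*u^5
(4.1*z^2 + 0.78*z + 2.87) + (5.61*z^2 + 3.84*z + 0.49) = 9.71*z^2 + 4.62*z + 3.36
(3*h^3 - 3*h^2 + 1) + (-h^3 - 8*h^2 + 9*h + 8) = 2*h^3 - 11*h^2 + 9*h + 9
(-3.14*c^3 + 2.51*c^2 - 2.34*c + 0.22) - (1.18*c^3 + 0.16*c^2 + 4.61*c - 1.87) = -4.32*c^3 + 2.35*c^2 - 6.95*c + 2.09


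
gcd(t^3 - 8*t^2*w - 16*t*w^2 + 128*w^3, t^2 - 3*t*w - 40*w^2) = t - 8*w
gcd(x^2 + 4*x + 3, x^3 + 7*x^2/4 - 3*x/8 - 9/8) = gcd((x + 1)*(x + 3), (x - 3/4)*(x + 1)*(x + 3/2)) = x + 1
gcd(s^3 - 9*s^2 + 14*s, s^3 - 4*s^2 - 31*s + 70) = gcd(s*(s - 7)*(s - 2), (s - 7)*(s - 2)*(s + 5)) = s^2 - 9*s + 14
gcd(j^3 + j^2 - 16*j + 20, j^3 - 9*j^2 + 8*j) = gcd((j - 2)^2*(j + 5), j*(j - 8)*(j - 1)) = 1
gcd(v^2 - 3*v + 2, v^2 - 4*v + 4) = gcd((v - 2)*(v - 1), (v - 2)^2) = v - 2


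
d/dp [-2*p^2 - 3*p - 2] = -4*p - 3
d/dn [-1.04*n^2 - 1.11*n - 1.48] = -2.08*n - 1.11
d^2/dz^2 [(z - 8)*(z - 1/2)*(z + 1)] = 6*z - 15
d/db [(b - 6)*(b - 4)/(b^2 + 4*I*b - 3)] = (b^2*(10 + 4*I) - 54*b + 30 - 96*I)/(b^4 + 8*I*b^3 - 22*b^2 - 24*I*b + 9)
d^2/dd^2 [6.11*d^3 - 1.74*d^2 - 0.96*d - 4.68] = 36.66*d - 3.48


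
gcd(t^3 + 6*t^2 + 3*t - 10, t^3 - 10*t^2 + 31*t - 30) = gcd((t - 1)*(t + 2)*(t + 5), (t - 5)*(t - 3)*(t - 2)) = 1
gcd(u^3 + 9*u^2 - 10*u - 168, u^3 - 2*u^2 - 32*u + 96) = u^2 + 2*u - 24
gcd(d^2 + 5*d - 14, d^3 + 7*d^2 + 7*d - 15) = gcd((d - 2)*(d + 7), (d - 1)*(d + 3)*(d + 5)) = 1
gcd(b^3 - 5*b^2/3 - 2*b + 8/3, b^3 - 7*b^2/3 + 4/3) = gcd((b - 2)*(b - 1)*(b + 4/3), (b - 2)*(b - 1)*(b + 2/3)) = b^2 - 3*b + 2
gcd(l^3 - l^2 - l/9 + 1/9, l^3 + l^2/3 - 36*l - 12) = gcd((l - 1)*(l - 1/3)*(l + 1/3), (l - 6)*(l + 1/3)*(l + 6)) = l + 1/3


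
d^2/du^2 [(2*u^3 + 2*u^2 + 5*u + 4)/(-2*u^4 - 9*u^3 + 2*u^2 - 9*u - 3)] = 2*(-8*u^9 - 24*u^8 - 252*u^7 - 834*u^6 - 1389*u^5 - 306*u^4 + 1285*u^3 - 264*u^2 + 396*u - 231)/(8*u^12 + 108*u^11 + 462*u^10 + 621*u^9 + 546*u^8 + 2403*u^7 + 163*u^6 + 2295*u^5 + 1062*u^4 + 648*u^3 + 675*u^2 + 243*u + 27)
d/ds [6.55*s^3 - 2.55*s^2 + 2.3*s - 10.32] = 19.65*s^2 - 5.1*s + 2.3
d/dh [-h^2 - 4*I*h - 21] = -2*h - 4*I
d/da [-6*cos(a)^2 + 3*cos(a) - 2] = 3*(4*cos(a) - 1)*sin(a)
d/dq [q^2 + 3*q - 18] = 2*q + 3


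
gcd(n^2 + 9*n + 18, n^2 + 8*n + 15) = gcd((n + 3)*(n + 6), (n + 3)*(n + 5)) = n + 3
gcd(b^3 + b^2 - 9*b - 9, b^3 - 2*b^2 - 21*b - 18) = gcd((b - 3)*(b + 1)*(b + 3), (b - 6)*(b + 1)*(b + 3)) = b^2 + 4*b + 3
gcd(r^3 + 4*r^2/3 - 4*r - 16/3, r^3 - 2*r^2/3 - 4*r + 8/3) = r^2 - 4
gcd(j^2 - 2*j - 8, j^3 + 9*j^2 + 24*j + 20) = j + 2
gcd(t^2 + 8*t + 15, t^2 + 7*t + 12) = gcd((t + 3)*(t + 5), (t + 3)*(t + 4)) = t + 3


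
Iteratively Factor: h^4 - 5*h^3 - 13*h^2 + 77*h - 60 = (h - 1)*(h^3 - 4*h^2 - 17*h + 60) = (h - 5)*(h - 1)*(h^2 + h - 12) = (h - 5)*(h - 1)*(h + 4)*(h - 3)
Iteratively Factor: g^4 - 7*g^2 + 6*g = (g)*(g^3 - 7*g + 6) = g*(g - 2)*(g^2 + 2*g - 3) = g*(g - 2)*(g + 3)*(g - 1)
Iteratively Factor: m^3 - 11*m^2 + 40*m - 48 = (m - 4)*(m^2 - 7*m + 12) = (m - 4)^2*(m - 3)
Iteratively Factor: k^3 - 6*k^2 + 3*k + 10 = (k - 5)*(k^2 - k - 2) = (k - 5)*(k - 2)*(k + 1)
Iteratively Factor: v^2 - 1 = (v + 1)*(v - 1)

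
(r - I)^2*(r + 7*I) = r^3 + 5*I*r^2 + 13*r - 7*I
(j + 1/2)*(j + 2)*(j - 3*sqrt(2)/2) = j^3 - 3*sqrt(2)*j^2/2 + 5*j^2/2 - 15*sqrt(2)*j/4 + j - 3*sqrt(2)/2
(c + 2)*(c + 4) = c^2 + 6*c + 8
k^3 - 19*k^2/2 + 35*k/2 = k*(k - 7)*(k - 5/2)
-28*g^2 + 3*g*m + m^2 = (-4*g + m)*(7*g + m)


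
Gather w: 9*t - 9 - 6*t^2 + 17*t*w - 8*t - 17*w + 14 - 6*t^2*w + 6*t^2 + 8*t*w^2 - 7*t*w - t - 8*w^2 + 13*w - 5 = w^2*(8*t - 8) + w*(-6*t^2 + 10*t - 4)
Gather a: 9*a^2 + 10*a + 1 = 9*a^2 + 10*a + 1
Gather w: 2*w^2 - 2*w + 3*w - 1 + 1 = 2*w^2 + w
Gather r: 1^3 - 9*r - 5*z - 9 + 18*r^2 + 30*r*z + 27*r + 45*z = 18*r^2 + r*(30*z + 18) + 40*z - 8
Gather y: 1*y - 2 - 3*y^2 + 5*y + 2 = -3*y^2 + 6*y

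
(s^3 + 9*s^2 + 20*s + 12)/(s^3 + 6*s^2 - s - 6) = (s + 2)/(s - 1)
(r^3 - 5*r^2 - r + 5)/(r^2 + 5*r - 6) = (r^2 - 4*r - 5)/(r + 6)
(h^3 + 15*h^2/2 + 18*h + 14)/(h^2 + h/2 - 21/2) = (h^2 + 4*h + 4)/(h - 3)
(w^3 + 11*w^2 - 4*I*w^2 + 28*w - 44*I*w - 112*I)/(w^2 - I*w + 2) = (w^3 + w^2*(11 - 4*I) + w*(28 - 44*I) - 112*I)/(w^2 - I*w + 2)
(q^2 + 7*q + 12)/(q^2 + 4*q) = (q + 3)/q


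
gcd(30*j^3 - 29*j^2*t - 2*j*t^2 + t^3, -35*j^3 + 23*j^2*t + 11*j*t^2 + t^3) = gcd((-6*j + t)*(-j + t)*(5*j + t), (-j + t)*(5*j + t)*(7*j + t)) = -5*j^2 + 4*j*t + t^2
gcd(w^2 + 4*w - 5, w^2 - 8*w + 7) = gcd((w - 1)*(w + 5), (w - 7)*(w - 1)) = w - 1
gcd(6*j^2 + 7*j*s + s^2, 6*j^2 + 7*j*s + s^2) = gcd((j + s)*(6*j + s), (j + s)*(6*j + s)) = 6*j^2 + 7*j*s + s^2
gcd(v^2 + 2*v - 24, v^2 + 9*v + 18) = v + 6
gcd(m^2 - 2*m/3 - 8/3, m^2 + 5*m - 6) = 1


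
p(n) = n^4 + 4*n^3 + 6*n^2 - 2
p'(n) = 4*n^3 + 12*n^2 + 12*n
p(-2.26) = 8.56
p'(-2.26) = -12.00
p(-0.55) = -0.76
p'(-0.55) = -3.64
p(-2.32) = 9.32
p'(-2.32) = -13.20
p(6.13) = 2556.87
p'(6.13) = 1445.87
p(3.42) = 364.99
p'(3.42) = 341.40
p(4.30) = 768.85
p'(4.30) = 591.51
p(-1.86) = 4.99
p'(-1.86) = -6.54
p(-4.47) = 159.86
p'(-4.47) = -171.13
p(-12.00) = 14686.00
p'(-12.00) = -5328.00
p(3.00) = 241.00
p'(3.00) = 252.00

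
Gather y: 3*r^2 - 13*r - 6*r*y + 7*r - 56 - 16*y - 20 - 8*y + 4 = 3*r^2 - 6*r + y*(-6*r - 24) - 72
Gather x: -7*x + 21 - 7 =14 - 7*x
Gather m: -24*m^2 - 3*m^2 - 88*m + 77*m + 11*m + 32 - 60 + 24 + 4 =-27*m^2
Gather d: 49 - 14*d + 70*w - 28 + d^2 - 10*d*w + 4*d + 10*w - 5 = d^2 + d*(-10*w - 10) + 80*w + 16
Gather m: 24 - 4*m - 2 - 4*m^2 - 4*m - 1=-4*m^2 - 8*m + 21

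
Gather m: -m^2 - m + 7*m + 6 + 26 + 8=-m^2 + 6*m + 40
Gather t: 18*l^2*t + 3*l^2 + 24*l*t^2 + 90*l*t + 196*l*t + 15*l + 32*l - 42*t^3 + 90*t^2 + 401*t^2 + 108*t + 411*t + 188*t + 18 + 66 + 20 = 3*l^2 + 47*l - 42*t^3 + t^2*(24*l + 491) + t*(18*l^2 + 286*l + 707) + 104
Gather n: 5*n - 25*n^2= -25*n^2 + 5*n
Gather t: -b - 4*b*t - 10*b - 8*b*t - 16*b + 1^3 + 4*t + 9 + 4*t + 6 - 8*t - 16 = -12*b*t - 27*b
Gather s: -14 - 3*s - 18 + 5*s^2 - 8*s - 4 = 5*s^2 - 11*s - 36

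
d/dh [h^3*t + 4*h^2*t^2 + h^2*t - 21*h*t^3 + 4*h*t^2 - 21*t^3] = t*(3*h^2 + 8*h*t + 2*h - 21*t^2 + 4*t)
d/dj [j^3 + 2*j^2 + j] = 3*j^2 + 4*j + 1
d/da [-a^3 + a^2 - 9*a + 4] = -3*a^2 + 2*a - 9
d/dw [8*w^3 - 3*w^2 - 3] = 6*w*(4*w - 1)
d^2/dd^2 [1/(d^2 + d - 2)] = 2*(-d^2 - d + (2*d + 1)^2 + 2)/(d^2 + d - 2)^3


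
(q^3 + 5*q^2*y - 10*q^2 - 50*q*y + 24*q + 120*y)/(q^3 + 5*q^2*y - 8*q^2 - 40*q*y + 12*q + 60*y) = (q - 4)/(q - 2)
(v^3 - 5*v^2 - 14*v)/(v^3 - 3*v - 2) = v*(-v^2 + 5*v + 14)/(-v^3 + 3*v + 2)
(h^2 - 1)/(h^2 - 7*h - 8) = (h - 1)/(h - 8)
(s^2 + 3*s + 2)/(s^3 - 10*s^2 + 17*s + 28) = (s + 2)/(s^2 - 11*s + 28)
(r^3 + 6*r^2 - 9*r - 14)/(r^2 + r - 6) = (r^2 + 8*r + 7)/(r + 3)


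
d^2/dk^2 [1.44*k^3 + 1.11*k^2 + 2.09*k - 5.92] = 8.64*k + 2.22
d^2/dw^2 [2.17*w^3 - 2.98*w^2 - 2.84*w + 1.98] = 13.02*w - 5.96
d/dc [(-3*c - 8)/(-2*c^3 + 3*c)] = 12*(-c^3 - 4*c^2 + 2)/(c^2*(4*c^4 - 12*c^2 + 9))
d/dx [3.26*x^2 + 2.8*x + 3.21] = 6.52*x + 2.8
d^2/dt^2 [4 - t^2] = -2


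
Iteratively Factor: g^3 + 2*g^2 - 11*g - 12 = (g - 3)*(g^2 + 5*g + 4) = (g - 3)*(g + 4)*(g + 1)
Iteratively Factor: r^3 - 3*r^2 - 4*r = (r - 4)*(r^2 + r) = (r - 4)*(r + 1)*(r)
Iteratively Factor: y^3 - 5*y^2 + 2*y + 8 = (y + 1)*(y^2 - 6*y + 8) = (y - 2)*(y + 1)*(y - 4)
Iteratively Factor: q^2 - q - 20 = (q - 5)*(q + 4)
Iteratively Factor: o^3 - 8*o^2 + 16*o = (o)*(o^2 - 8*o + 16) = o*(o - 4)*(o - 4)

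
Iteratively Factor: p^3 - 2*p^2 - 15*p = (p)*(p^2 - 2*p - 15) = p*(p + 3)*(p - 5)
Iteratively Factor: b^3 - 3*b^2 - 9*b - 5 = (b + 1)*(b^2 - 4*b - 5) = (b + 1)^2*(b - 5)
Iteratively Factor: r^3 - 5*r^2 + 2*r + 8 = (r - 4)*(r^2 - r - 2) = (r - 4)*(r - 2)*(r + 1)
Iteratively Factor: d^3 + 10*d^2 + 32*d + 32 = (d + 4)*(d^2 + 6*d + 8) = (d + 4)^2*(d + 2)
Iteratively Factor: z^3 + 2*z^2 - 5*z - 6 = (z + 3)*(z^2 - z - 2) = (z + 1)*(z + 3)*(z - 2)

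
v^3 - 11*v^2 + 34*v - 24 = (v - 6)*(v - 4)*(v - 1)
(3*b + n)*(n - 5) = 3*b*n - 15*b + n^2 - 5*n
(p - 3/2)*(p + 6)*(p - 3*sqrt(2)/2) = p^3 - 3*sqrt(2)*p^2/2 + 9*p^2/2 - 27*sqrt(2)*p/4 - 9*p + 27*sqrt(2)/2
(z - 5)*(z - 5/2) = z^2 - 15*z/2 + 25/2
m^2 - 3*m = m*(m - 3)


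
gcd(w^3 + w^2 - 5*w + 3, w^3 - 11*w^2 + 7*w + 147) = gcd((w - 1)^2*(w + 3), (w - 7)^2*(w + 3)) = w + 3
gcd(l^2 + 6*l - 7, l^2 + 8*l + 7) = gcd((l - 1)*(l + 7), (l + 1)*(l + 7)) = l + 7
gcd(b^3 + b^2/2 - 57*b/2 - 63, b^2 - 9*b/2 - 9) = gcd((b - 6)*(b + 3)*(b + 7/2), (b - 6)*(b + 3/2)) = b - 6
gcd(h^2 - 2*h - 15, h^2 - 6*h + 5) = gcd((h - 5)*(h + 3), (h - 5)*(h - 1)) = h - 5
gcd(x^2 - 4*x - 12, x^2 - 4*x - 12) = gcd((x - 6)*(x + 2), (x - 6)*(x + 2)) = x^2 - 4*x - 12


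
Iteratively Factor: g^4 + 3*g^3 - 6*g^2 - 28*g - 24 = (g + 2)*(g^3 + g^2 - 8*g - 12) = (g + 2)^2*(g^2 - g - 6) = (g + 2)^3*(g - 3)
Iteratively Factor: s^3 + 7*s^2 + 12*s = (s + 3)*(s^2 + 4*s) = (s + 3)*(s + 4)*(s)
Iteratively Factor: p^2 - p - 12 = (p - 4)*(p + 3)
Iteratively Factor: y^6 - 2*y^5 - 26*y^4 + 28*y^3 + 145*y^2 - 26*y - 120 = (y + 2)*(y^5 - 4*y^4 - 18*y^3 + 64*y^2 + 17*y - 60) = (y + 2)*(y + 4)*(y^4 - 8*y^3 + 14*y^2 + 8*y - 15) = (y - 3)*(y + 2)*(y + 4)*(y^3 - 5*y^2 - y + 5) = (y - 3)*(y + 1)*(y + 2)*(y + 4)*(y^2 - 6*y + 5) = (y - 5)*(y - 3)*(y + 1)*(y + 2)*(y + 4)*(y - 1)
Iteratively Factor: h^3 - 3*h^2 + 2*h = (h - 1)*(h^2 - 2*h) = h*(h - 1)*(h - 2)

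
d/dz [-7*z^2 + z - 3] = 1 - 14*z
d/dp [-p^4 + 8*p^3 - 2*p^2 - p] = -4*p^3 + 24*p^2 - 4*p - 1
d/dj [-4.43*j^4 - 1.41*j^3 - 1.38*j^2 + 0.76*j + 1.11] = -17.72*j^3 - 4.23*j^2 - 2.76*j + 0.76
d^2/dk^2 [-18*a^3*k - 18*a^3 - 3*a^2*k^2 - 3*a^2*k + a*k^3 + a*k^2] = 2*a*(-3*a + 3*k + 1)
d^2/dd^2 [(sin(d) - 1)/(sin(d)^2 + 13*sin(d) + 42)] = (-sin(d)^5 + 17*sin(d)^4 + 293*sin(d)^3 + 541*sin(d)^2 - 2640*sin(d) - 1346)/(sin(d)^2 + 13*sin(d) + 42)^3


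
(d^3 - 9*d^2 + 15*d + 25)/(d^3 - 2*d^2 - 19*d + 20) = (d^2 - 4*d - 5)/(d^2 + 3*d - 4)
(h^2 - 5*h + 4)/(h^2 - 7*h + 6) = (h - 4)/(h - 6)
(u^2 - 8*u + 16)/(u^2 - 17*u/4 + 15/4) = 4*(u^2 - 8*u + 16)/(4*u^2 - 17*u + 15)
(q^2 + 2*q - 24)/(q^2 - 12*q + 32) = (q + 6)/(q - 8)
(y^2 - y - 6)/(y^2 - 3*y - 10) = (y - 3)/(y - 5)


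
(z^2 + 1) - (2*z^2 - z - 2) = -z^2 + z + 3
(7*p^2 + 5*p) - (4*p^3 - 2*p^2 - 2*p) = -4*p^3 + 9*p^2 + 7*p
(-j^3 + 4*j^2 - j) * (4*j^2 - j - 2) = -4*j^5 + 17*j^4 - 6*j^3 - 7*j^2 + 2*j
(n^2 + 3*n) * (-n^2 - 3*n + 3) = -n^4 - 6*n^3 - 6*n^2 + 9*n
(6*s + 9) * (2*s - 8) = 12*s^2 - 30*s - 72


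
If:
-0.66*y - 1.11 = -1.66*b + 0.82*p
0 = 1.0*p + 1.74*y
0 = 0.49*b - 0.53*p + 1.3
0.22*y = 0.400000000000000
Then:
No Solution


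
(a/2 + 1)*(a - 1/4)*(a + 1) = a^3/2 + 11*a^2/8 + 5*a/8 - 1/4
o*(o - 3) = o^2 - 3*o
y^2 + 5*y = y*(y + 5)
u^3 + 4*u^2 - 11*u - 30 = (u - 3)*(u + 2)*(u + 5)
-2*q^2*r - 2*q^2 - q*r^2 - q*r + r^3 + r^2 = (-2*q + r)*(q + r)*(r + 1)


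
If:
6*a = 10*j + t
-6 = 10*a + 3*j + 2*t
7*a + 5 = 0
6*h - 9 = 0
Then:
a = -5/7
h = 3/2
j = -4/7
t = 10/7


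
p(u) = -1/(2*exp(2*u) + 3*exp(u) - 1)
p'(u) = -(-4*exp(2*u) - 3*exp(u))/(2*exp(2*u) + 3*exp(u) - 1)^2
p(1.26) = -0.03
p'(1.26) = 0.05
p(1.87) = -0.01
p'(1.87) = 0.02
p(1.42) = -0.02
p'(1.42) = 0.04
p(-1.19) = -10.23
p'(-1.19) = 134.22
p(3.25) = -0.00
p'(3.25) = 0.00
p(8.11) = -0.00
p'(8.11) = 0.00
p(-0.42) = -0.55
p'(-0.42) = 1.10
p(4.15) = -0.00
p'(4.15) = 0.00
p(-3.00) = 1.18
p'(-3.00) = 0.22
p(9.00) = 0.00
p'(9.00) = 0.00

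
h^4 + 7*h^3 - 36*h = h*(h - 2)*(h + 3)*(h + 6)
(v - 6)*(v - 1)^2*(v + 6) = v^4 - 2*v^3 - 35*v^2 + 72*v - 36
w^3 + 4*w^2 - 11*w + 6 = (w - 1)^2*(w + 6)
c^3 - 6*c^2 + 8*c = c*(c - 4)*(c - 2)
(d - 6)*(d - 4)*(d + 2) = d^3 - 8*d^2 + 4*d + 48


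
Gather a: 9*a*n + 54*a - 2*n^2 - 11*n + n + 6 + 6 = a*(9*n + 54) - 2*n^2 - 10*n + 12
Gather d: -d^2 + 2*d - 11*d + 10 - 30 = -d^2 - 9*d - 20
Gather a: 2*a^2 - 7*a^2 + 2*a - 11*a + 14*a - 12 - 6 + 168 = -5*a^2 + 5*a + 150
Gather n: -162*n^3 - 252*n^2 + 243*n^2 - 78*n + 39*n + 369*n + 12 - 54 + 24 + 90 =-162*n^3 - 9*n^2 + 330*n + 72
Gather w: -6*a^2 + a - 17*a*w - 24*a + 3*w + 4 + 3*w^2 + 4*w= -6*a^2 - 23*a + 3*w^2 + w*(7 - 17*a) + 4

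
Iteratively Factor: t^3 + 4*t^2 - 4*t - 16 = (t + 2)*(t^2 + 2*t - 8) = (t - 2)*(t + 2)*(t + 4)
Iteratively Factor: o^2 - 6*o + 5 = (o - 1)*(o - 5)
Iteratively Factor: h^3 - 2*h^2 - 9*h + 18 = (h + 3)*(h^2 - 5*h + 6) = (h - 2)*(h + 3)*(h - 3)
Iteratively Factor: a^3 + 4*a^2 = (a + 4)*(a^2) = a*(a + 4)*(a)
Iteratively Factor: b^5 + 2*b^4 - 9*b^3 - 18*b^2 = (b)*(b^4 + 2*b^3 - 9*b^2 - 18*b) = b*(b + 2)*(b^3 - 9*b) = b^2*(b + 2)*(b^2 - 9) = b^2*(b + 2)*(b + 3)*(b - 3)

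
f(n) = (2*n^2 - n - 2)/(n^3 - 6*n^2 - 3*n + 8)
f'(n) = (4*n - 1)/(n^3 - 6*n^2 - 3*n + 8) + (-3*n^2 + 12*n + 3)*(2*n^2 - n - 2)/(n^3 - 6*n^2 - 3*n + 8)^2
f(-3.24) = -0.28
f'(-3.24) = -0.06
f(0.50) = -0.39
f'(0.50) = -0.43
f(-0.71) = -0.04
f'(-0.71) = -0.53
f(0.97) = -3.05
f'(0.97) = -92.68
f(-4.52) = -0.22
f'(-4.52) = -0.03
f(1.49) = -0.15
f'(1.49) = -0.44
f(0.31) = -0.32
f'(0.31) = -0.28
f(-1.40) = -1.44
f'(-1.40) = -9.44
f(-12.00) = -0.12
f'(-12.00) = -0.00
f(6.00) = -6.40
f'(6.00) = -23.42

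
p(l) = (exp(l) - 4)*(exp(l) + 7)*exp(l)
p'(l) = (exp(l) - 4)*(exp(l) + 7)*exp(l) + (exp(l) - 4)*exp(2*l) + (exp(l) + 7)*exp(2*l) = (3*exp(2*l) + 6*exp(l) - 28)*exp(l)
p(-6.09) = -0.06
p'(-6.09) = -0.06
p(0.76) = -36.38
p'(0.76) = -3.11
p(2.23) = 803.39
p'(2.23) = 2671.50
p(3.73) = 76447.21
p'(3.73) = 226464.22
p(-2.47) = -2.35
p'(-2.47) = -2.32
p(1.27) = -16.51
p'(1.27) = 111.83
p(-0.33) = -18.21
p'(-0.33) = -15.91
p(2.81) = 4945.09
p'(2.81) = 14937.76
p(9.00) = 532244993622.86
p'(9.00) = 1596538454733.87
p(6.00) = 66136937.51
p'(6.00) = 197945140.15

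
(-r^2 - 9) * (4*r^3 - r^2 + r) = -4*r^5 + r^4 - 37*r^3 + 9*r^2 - 9*r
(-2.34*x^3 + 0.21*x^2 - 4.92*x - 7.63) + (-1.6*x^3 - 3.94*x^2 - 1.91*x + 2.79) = -3.94*x^3 - 3.73*x^2 - 6.83*x - 4.84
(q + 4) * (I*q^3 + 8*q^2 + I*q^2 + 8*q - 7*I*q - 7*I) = I*q^4 + 8*q^3 + 5*I*q^3 + 40*q^2 - 3*I*q^2 + 32*q - 35*I*q - 28*I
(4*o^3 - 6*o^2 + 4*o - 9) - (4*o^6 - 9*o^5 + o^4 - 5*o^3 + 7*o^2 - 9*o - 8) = -4*o^6 + 9*o^5 - o^4 + 9*o^3 - 13*o^2 + 13*o - 1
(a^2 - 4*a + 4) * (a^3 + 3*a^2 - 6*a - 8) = a^5 - a^4 - 14*a^3 + 28*a^2 + 8*a - 32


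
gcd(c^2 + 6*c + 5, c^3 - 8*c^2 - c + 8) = c + 1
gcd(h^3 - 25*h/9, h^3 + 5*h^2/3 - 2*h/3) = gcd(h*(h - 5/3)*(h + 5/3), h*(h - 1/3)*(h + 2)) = h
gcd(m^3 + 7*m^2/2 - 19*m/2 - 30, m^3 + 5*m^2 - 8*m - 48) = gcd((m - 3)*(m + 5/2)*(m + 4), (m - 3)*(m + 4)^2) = m^2 + m - 12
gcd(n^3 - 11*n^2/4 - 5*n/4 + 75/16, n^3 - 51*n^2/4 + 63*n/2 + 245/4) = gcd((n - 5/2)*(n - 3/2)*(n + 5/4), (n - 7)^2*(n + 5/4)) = n + 5/4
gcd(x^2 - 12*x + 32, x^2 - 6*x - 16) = x - 8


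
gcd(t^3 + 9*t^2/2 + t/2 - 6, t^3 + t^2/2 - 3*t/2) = t^2 + t/2 - 3/2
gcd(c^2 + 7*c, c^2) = c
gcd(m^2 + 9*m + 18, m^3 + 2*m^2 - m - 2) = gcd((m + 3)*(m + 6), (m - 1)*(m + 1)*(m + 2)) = 1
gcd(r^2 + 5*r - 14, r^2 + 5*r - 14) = r^2 + 5*r - 14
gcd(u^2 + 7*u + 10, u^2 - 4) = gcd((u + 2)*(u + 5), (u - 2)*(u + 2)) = u + 2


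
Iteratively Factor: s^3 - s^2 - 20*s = (s + 4)*(s^2 - 5*s) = (s - 5)*(s + 4)*(s)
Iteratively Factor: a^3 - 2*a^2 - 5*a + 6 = (a - 3)*(a^2 + a - 2) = (a - 3)*(a + 2)*(a - 1)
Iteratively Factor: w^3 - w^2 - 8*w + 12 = (w - 2)*(w^2 + w - 6) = (w - 2)*(w + 3)*(w - 2)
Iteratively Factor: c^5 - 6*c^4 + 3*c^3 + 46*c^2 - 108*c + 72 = (c - 2)*(c^4 - 4*c^3 - 5*c^2 + 36*c - 36) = (c - 2)*(c + 3)*(c^3 - 7*c^2 + 16*c - 12) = (c - 2)^2*(c + 3)*(c^2 - 5*c + 6) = (c - 2)^3*(c + 3)*(c - 3)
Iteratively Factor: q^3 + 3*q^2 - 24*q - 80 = (q + 4)*(q^2 - q - 20) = (q + 4)^2*(q - 5)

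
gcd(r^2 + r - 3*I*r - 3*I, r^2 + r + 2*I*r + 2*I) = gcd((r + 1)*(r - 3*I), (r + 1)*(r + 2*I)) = r + 1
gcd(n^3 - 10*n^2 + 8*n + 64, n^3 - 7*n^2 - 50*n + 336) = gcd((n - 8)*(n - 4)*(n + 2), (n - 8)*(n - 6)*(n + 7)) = n - 8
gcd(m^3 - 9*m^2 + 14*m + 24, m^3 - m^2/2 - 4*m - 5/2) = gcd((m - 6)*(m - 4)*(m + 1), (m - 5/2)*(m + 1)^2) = m + 1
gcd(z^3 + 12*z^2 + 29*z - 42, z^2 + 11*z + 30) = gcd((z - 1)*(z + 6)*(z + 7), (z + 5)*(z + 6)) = z + 6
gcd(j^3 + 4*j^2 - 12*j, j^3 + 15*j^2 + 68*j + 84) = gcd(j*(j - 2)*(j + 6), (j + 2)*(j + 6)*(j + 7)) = j + 6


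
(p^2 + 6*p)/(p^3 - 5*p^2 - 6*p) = (p + 6)/(p^2 - 5*p - 6)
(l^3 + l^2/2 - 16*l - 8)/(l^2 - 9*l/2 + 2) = (2*l^2 + 9*l + 4)/(2*l - 1)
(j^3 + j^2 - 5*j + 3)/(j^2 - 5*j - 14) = (-j^3 - j^2 + 5*j - 3)/(-j^2 + 5*j + 14)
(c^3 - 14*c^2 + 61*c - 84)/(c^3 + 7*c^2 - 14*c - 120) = (c^2 - 10*c + 21)/(c^2 + 11*c + 30)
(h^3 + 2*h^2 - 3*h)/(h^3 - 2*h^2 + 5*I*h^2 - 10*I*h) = (h^2 + 2*h - 3)/(h^2 + h*(-2 + 5*I) - 10*I)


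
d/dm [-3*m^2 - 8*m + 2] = -6*m - 8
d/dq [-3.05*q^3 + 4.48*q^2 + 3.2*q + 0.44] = -9.15*q^2 + 8.96*q + 3.2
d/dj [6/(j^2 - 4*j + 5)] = 12*(2 - j)/(j^2 - 4*j + 5)^2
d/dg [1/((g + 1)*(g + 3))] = 2*(-g - 2)/(g^4 + 8*g^3 + 22*g^2 + 24*g + 9)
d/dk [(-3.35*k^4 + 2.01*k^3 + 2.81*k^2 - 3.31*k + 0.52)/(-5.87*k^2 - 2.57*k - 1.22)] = (39.329*k^5 + 14.0298*k^4 + 6.0166*k^3 - 34.008*k^2 - 0.7516*k + 5.3746)/(34.4569*k^4 + 30.1718*k^3 + 20.9277*k^2 + 6.2708*k + 1.4884)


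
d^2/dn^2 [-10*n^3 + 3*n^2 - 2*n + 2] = 6 - 60*n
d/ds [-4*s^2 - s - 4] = -8*s - 1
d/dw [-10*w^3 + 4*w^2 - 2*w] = -30*w^2 + 8*w - 2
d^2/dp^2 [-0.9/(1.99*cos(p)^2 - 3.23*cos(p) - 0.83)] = (-14.25636*(1 - cos(p)^2)^2 + 17.35479*cos(p)^3 - 22.46391*cos(p)^2 - 32.29677*cos(p) + 36.00864)/(-1.99*cos(p)^2 + 3.23*cos(p) + 0.83)^3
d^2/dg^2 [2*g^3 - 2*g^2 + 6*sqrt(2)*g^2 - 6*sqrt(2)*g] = 12*g - 4 + 12*sqrt(2)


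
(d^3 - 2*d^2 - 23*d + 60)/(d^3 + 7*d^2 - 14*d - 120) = (d - 3)/(d + 6)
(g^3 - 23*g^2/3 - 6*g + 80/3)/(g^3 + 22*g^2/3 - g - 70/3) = (g - 8)/(g + 7)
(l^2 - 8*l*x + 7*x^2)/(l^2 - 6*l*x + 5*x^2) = (-l + 7*x)/(-l + 5*x)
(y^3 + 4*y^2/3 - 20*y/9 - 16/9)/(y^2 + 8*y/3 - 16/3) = (3*y^2 + 8*y + 4)/(3*(y + 4))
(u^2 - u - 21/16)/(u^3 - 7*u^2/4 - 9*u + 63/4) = (u + 3/4)/(u^2 - 9)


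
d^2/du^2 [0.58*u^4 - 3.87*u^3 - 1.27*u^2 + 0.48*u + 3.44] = 6.96*u^2 - 23.22*u - 2.54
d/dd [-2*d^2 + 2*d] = 2 - 4*d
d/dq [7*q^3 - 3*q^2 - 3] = 3*q*(7*q - 2)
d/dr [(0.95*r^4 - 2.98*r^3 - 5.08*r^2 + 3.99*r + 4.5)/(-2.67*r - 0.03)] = (-7.6095*r^4 + 15.7992*r^3 + 13.8318*r^2 + 0.3048*r + 11.8953)/(7.1289*r^2 + 0.1602*r + 0.0009)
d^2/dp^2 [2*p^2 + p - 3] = 4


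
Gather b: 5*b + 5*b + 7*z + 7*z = 10*b + 14*z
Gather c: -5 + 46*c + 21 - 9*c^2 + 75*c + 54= -9*c^2 + 121*c + 70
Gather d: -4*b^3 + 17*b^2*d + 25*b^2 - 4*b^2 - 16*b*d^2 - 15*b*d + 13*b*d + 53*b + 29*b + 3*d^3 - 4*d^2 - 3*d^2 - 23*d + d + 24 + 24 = -4*b^3 + 21*b^2 + 82*b + 3*d^3 + d^2*(-16*b - 7) + d*(17*b^2 - 2*b - 22) + 48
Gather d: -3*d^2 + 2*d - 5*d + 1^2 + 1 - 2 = -3*d^2 - 3*d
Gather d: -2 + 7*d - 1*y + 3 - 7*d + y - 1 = 0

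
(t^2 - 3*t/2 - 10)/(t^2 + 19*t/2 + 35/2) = (t - 4)/(t + 7)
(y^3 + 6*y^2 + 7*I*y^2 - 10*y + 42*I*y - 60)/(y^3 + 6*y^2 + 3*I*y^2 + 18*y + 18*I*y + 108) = (y^2 + 7*I*y - 10)/(y^2 + 3*I*y + 18)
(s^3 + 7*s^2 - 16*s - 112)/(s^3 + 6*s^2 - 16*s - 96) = (s + 7)/(s + 6)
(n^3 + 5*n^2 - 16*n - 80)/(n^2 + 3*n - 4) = (n^2 + n - 20)/(n - 1)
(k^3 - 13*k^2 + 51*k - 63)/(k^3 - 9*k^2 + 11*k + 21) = (k - 3)/(k + 1)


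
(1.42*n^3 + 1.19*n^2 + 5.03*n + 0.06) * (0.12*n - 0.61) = 0.1704*n^4 - 0.7234*n^3 - 0.1223*n^2 - 3.0611*n - 0.0366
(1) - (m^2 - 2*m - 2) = -m^2 + 2*m + 3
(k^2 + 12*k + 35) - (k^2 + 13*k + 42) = -k - 7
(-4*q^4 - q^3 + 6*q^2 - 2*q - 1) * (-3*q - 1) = 12*q^5 + 7*q^4 - 17*q^3 + 5*q + 1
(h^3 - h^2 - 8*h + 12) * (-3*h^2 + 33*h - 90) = -3*h^5 + 36*h^4 - 99*h^3 - 210*h^2 + 1116*h - 1080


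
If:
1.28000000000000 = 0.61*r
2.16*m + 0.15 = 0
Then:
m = -0.07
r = 2.10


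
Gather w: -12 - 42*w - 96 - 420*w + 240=132 - 462*w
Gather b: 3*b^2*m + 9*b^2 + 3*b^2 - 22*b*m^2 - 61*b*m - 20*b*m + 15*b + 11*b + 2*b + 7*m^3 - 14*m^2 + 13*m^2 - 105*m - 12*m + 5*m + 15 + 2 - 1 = b^2*(3*m + 12) + b*(-22*m^2 - 81*m + 28) + 7*m^3 - m^2 - 112*m + 16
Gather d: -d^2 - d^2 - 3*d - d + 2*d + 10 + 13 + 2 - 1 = -2*d^2 - 2*d + 24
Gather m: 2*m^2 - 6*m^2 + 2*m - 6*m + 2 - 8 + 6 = -4*m^2 - 4*m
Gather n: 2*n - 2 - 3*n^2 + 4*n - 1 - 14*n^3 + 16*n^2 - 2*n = -14*n^3 + 13*n^2 + 4*n - 3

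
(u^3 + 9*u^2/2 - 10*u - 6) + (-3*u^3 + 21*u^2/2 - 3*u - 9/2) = -2*u^3 + 15*u^2 - 13*u - 21/2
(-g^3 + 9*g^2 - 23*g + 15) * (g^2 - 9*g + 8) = -g^5 + 18*g^4 - 112*g^3 + 294*g^2 - 319*g + 120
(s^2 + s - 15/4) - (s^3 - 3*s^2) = -s^3 + 4*s^2 + s - 15/4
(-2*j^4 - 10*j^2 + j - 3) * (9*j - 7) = -18*j^5 + 14*j^4 - 90*j^3 + 79*j^2 - 34*j + 21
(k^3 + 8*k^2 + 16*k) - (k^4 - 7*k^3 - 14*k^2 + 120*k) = -k^4 + 8*k^3 + 22*k^2 - 104*k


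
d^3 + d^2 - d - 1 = (d - 1)*(d + 1)^2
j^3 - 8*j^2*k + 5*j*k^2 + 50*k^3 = (j - 5*k)^2*(j + 2*k)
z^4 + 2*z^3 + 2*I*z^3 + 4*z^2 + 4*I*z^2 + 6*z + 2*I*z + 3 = (z - I)*(z + 3*I)*(-I*z - I)*(I*z + I)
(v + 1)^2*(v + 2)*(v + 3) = v^4 + 7*v^3 + 17*v^2 + 17*v + 6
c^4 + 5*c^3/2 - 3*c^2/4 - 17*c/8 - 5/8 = (c - 1)*(c + 1/2)^2*(c + 5/2)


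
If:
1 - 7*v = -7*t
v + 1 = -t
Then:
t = -4/7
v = -3/7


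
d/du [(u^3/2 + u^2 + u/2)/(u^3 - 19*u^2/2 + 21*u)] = (-23*u^2 + 80*u + 103)/(4*u^4 - 76*u^3 + 529*u^2 - 1596*u + 1764)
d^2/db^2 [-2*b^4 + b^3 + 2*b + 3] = 6*b*(1 - 4*b)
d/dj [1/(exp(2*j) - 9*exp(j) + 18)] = (9 - 2*exp(j))*exp(j)/(exp(2*j) - 9*exp(j) + 18)^2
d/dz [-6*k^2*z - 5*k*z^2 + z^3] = -6*k^2 - 10*k*z + 3*z^2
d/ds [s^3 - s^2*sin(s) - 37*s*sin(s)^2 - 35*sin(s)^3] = -s^2*cos(s) + 3*s^2 - 2*s*sin(s) - 37*s*sin(2*s) - 105*sin(s)^2*cos(s) - 37*sin(s)^2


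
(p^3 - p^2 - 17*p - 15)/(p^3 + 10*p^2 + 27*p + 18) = (p - 5)/(p + 6)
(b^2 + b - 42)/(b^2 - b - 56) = (b - 6)/(b - 8)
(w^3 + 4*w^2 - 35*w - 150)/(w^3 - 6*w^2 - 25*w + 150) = (w + 5)/(w - 5)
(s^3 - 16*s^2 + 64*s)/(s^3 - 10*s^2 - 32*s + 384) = s/(s + 6)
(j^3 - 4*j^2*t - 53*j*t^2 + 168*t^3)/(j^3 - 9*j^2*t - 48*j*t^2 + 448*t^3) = (-j + 3*t)/(-j + 8*t)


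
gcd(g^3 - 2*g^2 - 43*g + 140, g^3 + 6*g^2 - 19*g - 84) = g^2 + 3*g - 28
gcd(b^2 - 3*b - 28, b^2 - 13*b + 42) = b - 7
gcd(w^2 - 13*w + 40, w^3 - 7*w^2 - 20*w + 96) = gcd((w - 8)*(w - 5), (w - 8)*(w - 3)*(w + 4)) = w - 8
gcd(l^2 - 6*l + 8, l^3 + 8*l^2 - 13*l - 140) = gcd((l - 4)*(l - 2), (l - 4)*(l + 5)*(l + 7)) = l - 4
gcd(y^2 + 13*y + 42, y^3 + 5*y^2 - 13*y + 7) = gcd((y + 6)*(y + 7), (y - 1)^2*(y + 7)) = y + 7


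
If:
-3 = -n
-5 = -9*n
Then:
No Solution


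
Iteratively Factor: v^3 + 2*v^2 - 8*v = (v)*(v^2 + 2*v - 8) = v*(v + 4)*(v - 2)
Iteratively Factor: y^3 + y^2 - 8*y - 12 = (y + 2)*(y^2 - y - 6) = (y - 3)*(y + 2)*(y + 2)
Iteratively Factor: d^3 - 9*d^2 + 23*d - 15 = (d - 1)*(d^2 - 8*d + 15) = (d - 5)*(d - 1)*(d - 3)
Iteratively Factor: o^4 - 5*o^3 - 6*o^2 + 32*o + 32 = (o + 2)*(o^3 - 7*o^2 + 8*o + 16) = (o - 4)*(o + 2)*(o^2 - 3*o - 4) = (o - 4)^2*(o + 2)*(o + 1)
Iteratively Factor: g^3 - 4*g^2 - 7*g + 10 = (g - 5)*(g^2 + g - 2) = (g - 5)*(g - 1)*(g + 2)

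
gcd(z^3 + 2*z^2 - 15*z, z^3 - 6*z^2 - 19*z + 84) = z - 3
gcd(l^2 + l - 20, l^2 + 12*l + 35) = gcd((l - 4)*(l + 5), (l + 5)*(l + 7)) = l + 5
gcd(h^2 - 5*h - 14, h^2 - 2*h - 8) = h + 2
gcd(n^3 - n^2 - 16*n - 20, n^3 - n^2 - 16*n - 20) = n^3 - n^2 - 16*n - 20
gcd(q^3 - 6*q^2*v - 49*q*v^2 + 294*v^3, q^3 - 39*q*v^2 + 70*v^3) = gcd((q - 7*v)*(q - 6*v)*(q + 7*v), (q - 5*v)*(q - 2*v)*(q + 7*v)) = q + 7*v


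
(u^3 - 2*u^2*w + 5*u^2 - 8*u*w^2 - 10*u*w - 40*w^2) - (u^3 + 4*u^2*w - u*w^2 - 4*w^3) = -6*u^2*w + 5*u^2 - 7*u*w^2 - 10*u*w + 4*w^3 - 40*w^2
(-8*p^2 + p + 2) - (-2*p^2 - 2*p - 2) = -6*p^2 + 3*p + 4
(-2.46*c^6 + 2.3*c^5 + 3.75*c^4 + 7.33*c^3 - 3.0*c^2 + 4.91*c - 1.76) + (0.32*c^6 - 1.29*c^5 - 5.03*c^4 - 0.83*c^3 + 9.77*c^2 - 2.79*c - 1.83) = -2.14*c^6 + 1.01*c^5 - 1.28*c^4 + 6.5*c^3 + 6.77*c^2 + 2.12*c - 3.59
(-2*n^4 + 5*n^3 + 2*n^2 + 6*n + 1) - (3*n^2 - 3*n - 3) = -2*n^4 + 5*n^3 - n^2 + 9*n + 4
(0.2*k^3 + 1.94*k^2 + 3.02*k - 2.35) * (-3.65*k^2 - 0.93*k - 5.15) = -0.73*k^5 - 7.267*k^4 - 13.8572*k^3 - 4.2221*k^2 - 13.3675*k + 12.1025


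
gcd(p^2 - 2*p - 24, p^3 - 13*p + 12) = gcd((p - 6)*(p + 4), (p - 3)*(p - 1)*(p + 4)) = p + 4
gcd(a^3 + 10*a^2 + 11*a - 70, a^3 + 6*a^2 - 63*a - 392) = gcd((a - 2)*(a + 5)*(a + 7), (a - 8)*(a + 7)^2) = a + 7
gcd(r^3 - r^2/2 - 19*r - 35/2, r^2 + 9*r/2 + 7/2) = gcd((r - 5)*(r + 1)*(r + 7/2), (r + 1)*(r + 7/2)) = r^2 + 9*r/2 + 7/2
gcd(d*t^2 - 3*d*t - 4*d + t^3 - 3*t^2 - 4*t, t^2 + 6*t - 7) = 1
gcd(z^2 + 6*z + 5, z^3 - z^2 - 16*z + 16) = 1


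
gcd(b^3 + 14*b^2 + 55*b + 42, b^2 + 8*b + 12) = b + 6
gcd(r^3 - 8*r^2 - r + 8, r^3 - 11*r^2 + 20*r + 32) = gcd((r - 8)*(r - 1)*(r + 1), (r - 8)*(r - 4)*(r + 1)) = r^2 - 7*r - 8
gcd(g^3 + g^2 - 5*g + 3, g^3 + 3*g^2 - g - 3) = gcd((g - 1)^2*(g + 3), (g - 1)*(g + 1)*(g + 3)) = g^2 + 2*g - 3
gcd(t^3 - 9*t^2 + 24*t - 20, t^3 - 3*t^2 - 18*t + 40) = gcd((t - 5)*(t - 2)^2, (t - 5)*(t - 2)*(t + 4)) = t^2 - 7*t + 10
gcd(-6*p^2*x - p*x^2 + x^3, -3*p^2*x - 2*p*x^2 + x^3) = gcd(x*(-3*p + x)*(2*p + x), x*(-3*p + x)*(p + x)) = -3*p*x + x^2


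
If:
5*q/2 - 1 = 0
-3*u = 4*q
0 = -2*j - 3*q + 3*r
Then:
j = 3*r/2 - 3/5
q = 2/5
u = -8/15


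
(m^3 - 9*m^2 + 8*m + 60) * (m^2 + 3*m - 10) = m^5 - 6*m^4 - 29*m^3 + 174*m^2 + 100*m - 600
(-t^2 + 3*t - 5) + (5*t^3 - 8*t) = 5*t^3 - t^2 - 5*t - 5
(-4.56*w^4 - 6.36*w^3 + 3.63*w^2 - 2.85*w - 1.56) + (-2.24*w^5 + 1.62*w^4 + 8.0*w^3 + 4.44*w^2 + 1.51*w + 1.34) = -2.24*w^5 - 2.94*w^4 + 1.64*w^3 + 8.07*w^2 - 1.34*w - 0.22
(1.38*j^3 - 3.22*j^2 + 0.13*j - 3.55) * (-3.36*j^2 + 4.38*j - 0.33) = -4.6368*j^5 + 16.8636*j^4 - 14.9958*j^3 + 13.56*j^2 - 15.5919*j + 1.1715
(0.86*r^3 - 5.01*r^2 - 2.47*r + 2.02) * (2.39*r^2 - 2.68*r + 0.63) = 2.0554*r^5 - 14.2787*r^4 + 8.0653*r^3 + 8.2911*r^2 - 6.9697*r + 1.2726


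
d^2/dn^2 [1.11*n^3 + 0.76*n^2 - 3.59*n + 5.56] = 6.66*n + 1.52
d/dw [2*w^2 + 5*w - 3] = 4*w + 5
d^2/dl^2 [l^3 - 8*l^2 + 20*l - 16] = 6*l - 16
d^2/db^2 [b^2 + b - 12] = 2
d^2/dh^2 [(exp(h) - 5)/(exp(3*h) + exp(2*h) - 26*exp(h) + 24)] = (4*exp(6*h) - 42*exp(5*h) + 50*exp(4*h) - 46*exp(3*h) + 1326*exp(2*h) - 2276*exp(h) - 2544)*exp(h)/(exp(9*h) + 3*exp(8*h) - 75*exp(7*h) - 83*exp(6*h) + 2094*exp(5*h) - 1644*exp(4*h) - 19592*exp(3*h) + 50400*exp(2*h) - 44928*exp(h) + 13824)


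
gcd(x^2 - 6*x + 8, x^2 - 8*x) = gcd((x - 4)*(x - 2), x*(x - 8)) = 1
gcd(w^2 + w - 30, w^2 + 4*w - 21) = 1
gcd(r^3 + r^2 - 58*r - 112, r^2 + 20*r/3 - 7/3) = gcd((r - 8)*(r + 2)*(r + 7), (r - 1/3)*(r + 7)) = r + 7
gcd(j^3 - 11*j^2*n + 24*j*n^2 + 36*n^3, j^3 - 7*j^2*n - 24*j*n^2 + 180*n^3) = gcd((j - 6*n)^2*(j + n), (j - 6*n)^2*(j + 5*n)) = j^2 - 12*j*n + 36*n^2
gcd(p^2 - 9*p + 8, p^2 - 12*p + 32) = p - 8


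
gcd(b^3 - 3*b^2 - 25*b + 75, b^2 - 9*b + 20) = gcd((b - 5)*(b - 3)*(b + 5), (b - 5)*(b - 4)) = b - 5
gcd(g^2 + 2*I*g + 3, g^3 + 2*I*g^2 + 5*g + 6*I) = g + 3*I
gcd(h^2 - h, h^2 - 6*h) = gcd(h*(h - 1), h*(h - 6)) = h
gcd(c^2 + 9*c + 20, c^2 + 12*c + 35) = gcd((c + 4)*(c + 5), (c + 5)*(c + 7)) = c + 5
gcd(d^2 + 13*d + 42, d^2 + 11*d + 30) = d + 6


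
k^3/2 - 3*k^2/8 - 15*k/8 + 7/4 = (k/2 + 1)*(k - 7/4)*(k - 1)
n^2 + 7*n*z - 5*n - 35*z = (n - 5)*(n + 7*z)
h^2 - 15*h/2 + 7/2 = (h - 7)*(h - 1/2)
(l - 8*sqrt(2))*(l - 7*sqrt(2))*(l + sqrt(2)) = l^3 - 14*sqrt(2)*l^2 + 82*l + 112*sqrt(2)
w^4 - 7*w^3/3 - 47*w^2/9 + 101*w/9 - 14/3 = (w - 3)*(w - 1)*(w - 2/3)*(w + 7/3)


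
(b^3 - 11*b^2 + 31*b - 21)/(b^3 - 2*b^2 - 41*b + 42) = (b - 3)/(b + 6)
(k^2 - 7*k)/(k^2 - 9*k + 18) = k*(k - 7)/(k^2 - 9*k + 18)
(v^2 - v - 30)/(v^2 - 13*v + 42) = (v + 5)/(v - 7)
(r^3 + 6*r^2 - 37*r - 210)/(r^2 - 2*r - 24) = (r^2 + 12*r + 35)/(r + 4)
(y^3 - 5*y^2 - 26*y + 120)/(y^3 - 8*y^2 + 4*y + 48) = (y + 5)/(y + 2)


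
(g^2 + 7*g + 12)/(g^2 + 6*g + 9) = (g + 4)/(g + 3)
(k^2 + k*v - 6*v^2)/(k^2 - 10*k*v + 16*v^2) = (-k - 3*v)/(-k + 8*v)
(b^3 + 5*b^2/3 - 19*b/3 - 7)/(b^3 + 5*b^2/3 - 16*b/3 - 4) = (3*b^2 - 4*b - 7)/(3*b^2 - 4*b - 4)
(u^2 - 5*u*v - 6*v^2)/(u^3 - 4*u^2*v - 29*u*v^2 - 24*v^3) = (u - 6*v)/(u^2 - 5*u*v - 24*v^2)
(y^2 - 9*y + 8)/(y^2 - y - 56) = (y - 1)/(y + 7)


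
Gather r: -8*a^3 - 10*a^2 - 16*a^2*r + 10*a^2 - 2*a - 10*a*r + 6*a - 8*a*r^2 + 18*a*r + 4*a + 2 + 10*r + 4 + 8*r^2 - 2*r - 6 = -8*a^3 + 8*a + r^2*(8 - 8*a) + r*(-16*a^2 + 8*a + 8)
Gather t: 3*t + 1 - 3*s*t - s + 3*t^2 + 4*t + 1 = -s + 3*t^2 + t*(7 - 3*s) + 2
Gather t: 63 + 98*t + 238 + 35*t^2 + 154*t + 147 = 35*t^2 + 252*t + 448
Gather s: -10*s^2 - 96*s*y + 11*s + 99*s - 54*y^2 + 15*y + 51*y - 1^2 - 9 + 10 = -10*s^2 + s*(110 - 96*y) - 54*y^2 + 66*y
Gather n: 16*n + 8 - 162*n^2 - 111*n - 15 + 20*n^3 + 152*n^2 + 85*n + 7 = 20*n^3 - 10*n^2 - 10*n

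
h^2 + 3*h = h*(h + 3)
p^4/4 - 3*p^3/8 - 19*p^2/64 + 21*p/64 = p*(p/4 + 1/4)*(p - 7/4)*(p - 3/4)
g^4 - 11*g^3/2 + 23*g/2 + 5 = (g - 5)*(g - 2)*(g + 1/2)*(g + 1)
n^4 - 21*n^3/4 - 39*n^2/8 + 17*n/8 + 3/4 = (n - 6)*(n - 1/2)*(n + 1/4)*(n + 1)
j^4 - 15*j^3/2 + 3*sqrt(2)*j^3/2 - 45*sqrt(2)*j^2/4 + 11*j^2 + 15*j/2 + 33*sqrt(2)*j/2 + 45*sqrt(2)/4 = (j - 5)*(j - 3)*(j + 1/2)*(j + 3*sqrt(2)/2)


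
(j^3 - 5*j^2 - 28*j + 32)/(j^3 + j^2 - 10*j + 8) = (j - 8)/(j - 2)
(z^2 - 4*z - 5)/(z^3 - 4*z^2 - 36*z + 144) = (z^2 - 4*z - 5)/(z^3 - 4*z^2 - 36*z + 144)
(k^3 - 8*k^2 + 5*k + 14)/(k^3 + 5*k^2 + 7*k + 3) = (k^2 - 9*k + 14)/(k^2 + 4*k + 3)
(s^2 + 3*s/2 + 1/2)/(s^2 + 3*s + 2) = (s + 1/2)/(s + 2)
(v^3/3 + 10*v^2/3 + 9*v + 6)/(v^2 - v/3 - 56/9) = 3*(v^3 + 10*v^2 + 27*v + 18)/(9*v^2 - 3*v - 56)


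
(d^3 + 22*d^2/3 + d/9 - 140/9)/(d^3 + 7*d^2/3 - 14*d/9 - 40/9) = (d + 7)/(d + 2)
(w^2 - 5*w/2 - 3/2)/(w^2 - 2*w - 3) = (w + 1/2)/(w + 1)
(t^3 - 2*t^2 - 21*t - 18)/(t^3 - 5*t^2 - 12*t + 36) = (t + 1)/(t - 2)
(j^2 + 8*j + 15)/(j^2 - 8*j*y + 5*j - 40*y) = (-j - 3)/(-j + 8*y)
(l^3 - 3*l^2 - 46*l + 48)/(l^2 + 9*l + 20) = (l^3 - 3*l^2 - 46*l + 48)/(l^2 + 9*l + 20)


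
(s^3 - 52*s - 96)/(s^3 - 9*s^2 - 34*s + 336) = (s + 2)/(s - 7)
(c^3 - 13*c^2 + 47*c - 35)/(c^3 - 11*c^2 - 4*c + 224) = (c^2 - 6*c + 5)/(c^2 - 4*c - 32)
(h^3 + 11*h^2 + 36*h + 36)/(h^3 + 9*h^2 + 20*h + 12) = (h + 3)/(h + 1)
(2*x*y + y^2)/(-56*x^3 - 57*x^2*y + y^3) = y*(-2*x - y)/(56*x^3 + 57*x^2*y - y^3)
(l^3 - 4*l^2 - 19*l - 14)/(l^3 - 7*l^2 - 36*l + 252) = (l^2 + 3*l + 2)/(l^2 - 36)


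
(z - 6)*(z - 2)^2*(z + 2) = z^4 - 8*z^3 + 8*z^2 + 32*z - 48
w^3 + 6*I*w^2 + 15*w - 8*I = (w - I)^2*(w + 8*I)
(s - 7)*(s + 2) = s^2 - 5*s - 14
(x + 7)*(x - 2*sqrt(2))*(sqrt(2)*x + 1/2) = sqrt(2)*x^3 - 7*x^2/2 + 7*sqrt(2)*x^2 - 49*x/2 - sqrt(2)*x - 7*sqrt(2)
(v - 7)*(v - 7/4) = v^2 - 35*v/4 + 49/4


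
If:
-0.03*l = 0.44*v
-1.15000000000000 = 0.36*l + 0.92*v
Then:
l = -3.87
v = 0.26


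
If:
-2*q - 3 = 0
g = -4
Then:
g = -4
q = -3/2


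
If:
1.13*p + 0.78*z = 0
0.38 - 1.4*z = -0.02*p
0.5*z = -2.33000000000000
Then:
No Solution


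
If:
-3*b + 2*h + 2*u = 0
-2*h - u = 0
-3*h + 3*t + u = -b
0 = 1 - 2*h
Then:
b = -1/3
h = 1/2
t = 17/18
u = -1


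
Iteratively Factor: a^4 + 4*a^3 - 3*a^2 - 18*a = (a)*(a^3 + 4*a^2 - 3*a - 18) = a*(a + 3)*(a^2 + a - 6) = a*(a + 3)^2*(a - 2)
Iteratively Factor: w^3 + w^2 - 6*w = (w - 2)*(w^2 + 3*w) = w*(w - 2)*(w + 3)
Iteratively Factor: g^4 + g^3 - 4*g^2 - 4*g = (g + 1)*(g^3 - 4*g) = g*(g + 1)*(g^2 - 4) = g*(g - 2)*(g + 1)*(g + 2)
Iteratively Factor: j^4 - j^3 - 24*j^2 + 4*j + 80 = (j + 4)*(j^3 - 5*j^2 - 4*j + 20) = (j + 2)*(j + 4)*(j^2 - 7*j + 10) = (j - 2)*(j + 2)*(j + 4)*(j - 5)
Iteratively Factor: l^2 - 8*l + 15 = (l - 5)*(l - 3)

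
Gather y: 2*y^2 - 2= 2*y^2 - 2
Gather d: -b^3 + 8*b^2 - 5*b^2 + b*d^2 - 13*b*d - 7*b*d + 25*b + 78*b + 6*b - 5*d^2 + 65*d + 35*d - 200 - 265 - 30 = -b^3 + 3*b^2 + 109*b + d^2*(b - 5) + d*(100 - 20*b) - 495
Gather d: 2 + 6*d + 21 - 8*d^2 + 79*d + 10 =-8*d^2 + 85*d + 33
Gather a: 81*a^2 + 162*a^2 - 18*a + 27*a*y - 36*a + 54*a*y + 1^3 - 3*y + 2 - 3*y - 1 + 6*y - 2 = 243*a^2 + a*(81*y - 54)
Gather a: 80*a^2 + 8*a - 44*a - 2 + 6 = 80*a^2 - 36*a + 4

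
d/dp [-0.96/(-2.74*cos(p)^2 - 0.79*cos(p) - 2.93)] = (5.2608*cos(p) + 0.7584)*sin(p)/(2.74*cos(p)^2 + 0.79*cos(p) + 2.93)^2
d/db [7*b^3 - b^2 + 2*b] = 21*b^2 - 2*b + 2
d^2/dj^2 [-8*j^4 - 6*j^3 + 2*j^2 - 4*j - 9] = -96*j^2 - 36*j + 4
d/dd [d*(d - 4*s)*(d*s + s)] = s*(3*d^2 - 8*d*s + 2*d - 4*s)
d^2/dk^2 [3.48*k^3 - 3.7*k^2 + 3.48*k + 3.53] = 20.88*k - 7.4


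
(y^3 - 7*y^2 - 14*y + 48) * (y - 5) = y^4 - 12*y^3 + 21*y^2 + 118*y - 240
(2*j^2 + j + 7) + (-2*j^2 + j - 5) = 2*j + 2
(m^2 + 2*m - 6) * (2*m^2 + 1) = 2*m^4 + 4*m^3 - 11*m^2 + 2*m - 6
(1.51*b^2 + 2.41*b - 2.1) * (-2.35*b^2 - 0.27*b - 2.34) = -3.5485*b^4 - 6.0712*b^3 + 0.750900000000001*b^2 - 5.0724*b + 4.914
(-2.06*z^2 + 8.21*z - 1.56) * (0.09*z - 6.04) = -0.1854*z^3 + 13.1813*z^2 - 49.7288*z + 9.4224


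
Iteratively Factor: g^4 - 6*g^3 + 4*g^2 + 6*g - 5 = (g - 1)*(g^3 - 5*g^2 - g + 5) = (g - 1)^2*(g^2 - 4*g - 5) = (g - 5)*(g - 1)^2*(g + 1)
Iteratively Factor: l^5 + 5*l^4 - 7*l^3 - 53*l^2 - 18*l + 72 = (l + 4)*(l^4 + l^3 - 11*l^2 - 9*l + 18) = (l + 2)*(l + 4)*(l^3 - l^2 - 9*l + 9) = (l - 3)*(l + 2)*(l + 4)*(l^2 + 2*l - 3) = (l - 3)*(l + 2)*(l + 3)*(l + 4)*(l - 1)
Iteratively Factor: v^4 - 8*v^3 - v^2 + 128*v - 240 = (v + 4)*(v^3 - 12*v^2 + 47*v - 60) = (v - 5)*(v + 4)*(v^2 - 7*v + 12) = (v - 5)*(v - 3)*(v + 4)*(v - 4)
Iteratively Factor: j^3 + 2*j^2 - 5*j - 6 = (j + 3)*(j^2 - j - 2) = (j + 1)*(j + 3)*(j - 2)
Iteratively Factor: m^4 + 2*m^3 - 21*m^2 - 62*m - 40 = (m + 1)*(m^3 + m^2 - 22*m - 40) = (m + 1)*(m + 2)*(m^2 - m - 20) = (m - 5)*(m + 1)*(m + 2)*(m + 4)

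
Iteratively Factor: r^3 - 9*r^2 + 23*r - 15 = (r - 1)*(r^2 - 8*r + 15) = (r - 5)*(r - 1)*(r - 3)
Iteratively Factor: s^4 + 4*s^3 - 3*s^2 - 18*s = (s + 3)*(s^3 + s^2 - 6*s) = (s - 2)*(s + 3)*(s^2 + 3*s) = s*(s - 2)*(s + 3)*(s + 3)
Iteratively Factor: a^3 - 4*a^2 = (a - 4)*(a^2) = a*(a - 4)*(a)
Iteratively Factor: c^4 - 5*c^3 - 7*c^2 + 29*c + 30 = (c + 1)*(c^3 - 6*c^2 - c + 30) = (c + 1)*(c + 2)*(c^2 - 8*c + 15) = (c - 3)*(c + 1)*(c + 2)*(c - 5)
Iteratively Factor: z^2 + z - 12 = (z - 3)*(z + 4)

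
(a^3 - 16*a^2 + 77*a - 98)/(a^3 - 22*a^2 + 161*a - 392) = (a - 2)/(a - 8)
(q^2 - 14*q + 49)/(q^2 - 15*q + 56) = (q - 7)/(q - 8)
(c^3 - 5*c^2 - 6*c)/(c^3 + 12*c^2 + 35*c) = (c^2 - 5*c - 6)/(c^2 + 12*c + 35)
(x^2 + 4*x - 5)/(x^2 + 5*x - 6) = (x + 5)/(x + 6)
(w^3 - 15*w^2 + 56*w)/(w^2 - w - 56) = w*(w - 7)/(w + 7)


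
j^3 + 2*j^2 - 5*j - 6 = (j - 2)*(j + 1)*(j + 3)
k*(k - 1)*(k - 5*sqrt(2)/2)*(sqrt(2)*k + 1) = sqrt(2)*k^4 - 4*k^3 - sqrt(2)*k^3 - 5*sqrt(2)*k^2/2 + 4*k^2 + 5*sqrt(2)*k/2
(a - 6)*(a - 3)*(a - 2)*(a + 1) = a^4 - 10*a^3 + 25*a^2 - 36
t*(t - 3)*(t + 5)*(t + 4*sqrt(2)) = t^4 + 2*t^3 + 4*sqrt(2)*t^3 - 15*t^2 + 8*sqrt(2)*t^2 - 60*sqrt(2)*t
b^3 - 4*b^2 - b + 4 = (b - 4)*(b - 1)*(b + 1)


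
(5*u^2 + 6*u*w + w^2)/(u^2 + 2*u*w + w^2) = (5*u + w)/(u + w)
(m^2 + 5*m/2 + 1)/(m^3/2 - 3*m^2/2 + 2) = (2*m^2 + 5*m + 2)/(m^3 - 3*m^2 + 4)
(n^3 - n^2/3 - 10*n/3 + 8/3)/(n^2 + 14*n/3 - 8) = (n^2 + n - 2)/(n + 6)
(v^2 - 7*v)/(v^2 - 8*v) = (v - 7)/(v - 8)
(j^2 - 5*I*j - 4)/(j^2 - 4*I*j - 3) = (j - 4*I)/(j - 3*I)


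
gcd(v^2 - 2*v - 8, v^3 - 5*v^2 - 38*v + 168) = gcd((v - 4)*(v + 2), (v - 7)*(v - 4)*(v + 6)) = v - 4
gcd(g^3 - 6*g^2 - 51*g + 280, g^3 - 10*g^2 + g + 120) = g^2 - 13*g + 40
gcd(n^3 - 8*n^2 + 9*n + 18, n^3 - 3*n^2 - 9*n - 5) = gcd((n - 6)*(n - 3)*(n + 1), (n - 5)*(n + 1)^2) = n + 1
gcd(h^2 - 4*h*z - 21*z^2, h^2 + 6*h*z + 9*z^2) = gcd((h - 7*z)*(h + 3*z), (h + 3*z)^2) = h + 3*z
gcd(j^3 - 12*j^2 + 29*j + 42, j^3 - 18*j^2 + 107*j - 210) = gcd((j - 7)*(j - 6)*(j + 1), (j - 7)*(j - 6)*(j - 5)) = j^2 - 13*j + 42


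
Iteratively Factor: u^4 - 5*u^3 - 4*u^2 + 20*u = (u - 2)*(u^3 - 3*u^2 - 10*u) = (u - 2)*(u + 2)*(u^2 - 5*u) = (u - 5)*(u - 2)*(u + 2)*(u)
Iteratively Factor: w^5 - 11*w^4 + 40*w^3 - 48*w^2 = (w - 3)*(w^4 - 8*w^3 + 16*w^2) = w*(w - 3)*(w^3 - 8*w^2 + 16*w) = w*(w - 4)*(w - 3)*(w^2 - 4*w) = w*(w - 4)^2*(w - 3)*(w)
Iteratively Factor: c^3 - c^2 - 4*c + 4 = (c - 2)*(c^2 + c - 2) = (c - 2)*(c - 1)*(c + 2)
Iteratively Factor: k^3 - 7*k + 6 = (k - 2)*(k^2 + 2*k - 3) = (k - 2)*(k - 1)*(k + 3)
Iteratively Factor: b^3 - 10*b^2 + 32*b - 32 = (b - 4)*(b^2 - 6*b + 8) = (b - 4)^2*(b - 2)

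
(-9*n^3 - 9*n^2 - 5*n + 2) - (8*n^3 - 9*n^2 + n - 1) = -17*n^3 - 6*n + 3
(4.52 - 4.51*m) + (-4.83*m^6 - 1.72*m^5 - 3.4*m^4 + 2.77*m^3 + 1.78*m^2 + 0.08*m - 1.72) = -4.83*m^6 - 1.72*m^5 - 3.4*m^4 + 2.77*m^3 + 1.78*m^2 - 4.43*m + 2.8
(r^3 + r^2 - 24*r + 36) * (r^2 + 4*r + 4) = r^5 + 5*r^4 - 16*r^3 - 56*r^2 + 48*r + 144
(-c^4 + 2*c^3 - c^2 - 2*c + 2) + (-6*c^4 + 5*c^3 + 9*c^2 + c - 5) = -7*c^4 + 7*c^3 + 8*c^2 - c - 3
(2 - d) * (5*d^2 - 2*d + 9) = -5*d^3 + 12*d^2 - 13*d + 18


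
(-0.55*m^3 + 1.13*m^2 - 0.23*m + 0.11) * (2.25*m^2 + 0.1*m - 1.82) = -1.2375*m^5 + 2.4875*m^4 + 0.5965*m^3 - 1.8321*m^2 + 0.4296*m - 0.2002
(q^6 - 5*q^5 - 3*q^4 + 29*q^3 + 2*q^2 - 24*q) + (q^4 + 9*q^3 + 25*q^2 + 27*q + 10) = q^6 - 5*q^5 - 2*q^4 + 38*q^3 + 27*q^2 + 3*q + 10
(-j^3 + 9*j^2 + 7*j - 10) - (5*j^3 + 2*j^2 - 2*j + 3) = -6*j^3 + 7*j^2 + 9*j - 13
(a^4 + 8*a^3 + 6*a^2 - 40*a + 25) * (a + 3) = a^5 + 11*a^4 + 30*a^3 - 22*a^2 - 95*a + 75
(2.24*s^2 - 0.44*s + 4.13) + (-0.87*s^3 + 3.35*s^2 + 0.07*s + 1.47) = -0.87*s^3 + 5.59*s^2 - 0.37*s + 5.6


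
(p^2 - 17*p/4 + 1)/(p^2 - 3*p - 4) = (p - 1/4)/(p + 1)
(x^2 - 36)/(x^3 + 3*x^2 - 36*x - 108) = 1/(x + 3)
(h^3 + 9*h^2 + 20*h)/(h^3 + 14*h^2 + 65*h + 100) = h/(h + 5)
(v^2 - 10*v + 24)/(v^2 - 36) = (v - 4)/(v + 6)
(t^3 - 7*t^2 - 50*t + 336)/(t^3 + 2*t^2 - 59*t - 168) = (t - 6)/(t + 3)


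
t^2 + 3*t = t*(t + 3)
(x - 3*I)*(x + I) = x^2 - 2*I*x + 3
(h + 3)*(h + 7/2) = h^2 + 13*h/2 + 21/2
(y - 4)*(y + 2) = y^2 - 2*y - 8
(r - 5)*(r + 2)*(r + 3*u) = r^3 + 3*r^2*u - 3*r^2 - 9*r*u - 10*r - 30*u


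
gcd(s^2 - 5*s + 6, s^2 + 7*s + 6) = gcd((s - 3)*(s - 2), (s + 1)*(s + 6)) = 1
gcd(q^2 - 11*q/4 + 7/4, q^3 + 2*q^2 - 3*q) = q - 1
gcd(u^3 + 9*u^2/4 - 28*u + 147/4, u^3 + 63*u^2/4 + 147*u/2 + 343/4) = u + 7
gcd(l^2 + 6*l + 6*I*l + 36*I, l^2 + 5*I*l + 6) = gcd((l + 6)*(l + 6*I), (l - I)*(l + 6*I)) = l + 6*I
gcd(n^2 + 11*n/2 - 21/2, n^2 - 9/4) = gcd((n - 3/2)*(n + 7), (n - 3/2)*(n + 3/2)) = n - 3/2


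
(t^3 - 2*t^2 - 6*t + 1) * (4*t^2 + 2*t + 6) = 4*t^5 - 6*t^4 - 22*t^3 - 20*t^2 - 34*t + 6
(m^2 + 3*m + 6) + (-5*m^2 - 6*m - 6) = -4*m^2 - 3*m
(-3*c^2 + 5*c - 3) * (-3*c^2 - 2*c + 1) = 9*c^4 - 9*c^3 - 4*c^2 + 11*c - 3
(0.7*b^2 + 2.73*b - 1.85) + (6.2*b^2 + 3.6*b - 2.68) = 6.9*b^2 + 6.33*b - 4.53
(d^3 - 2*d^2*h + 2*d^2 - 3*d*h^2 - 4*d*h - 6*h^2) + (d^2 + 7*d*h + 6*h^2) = d^3 - 2*d^2*h + 3*d^2 - 3*d*h^2 + 3*d*h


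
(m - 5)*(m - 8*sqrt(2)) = m^2 - 8*sqrt(2)*m - 5*m + 40*sqrt(2)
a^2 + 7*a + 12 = (a + 3)*(a + 4)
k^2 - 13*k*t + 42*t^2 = (k - 7*t)*(k - 6*t)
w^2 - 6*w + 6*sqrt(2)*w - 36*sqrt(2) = (w - 6)*(w + 6*sqrt(2))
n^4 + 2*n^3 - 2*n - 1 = (n - 1)*(n + 1)^3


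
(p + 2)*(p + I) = p^2 + 2*p + I*p + 2*I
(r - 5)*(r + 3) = r^2 - 2*r - 15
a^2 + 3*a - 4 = (a - 1)*(a + 4)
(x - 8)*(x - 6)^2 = x^3 - 20*x^2 + 132*x - 288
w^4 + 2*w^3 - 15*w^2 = w^2*(w - 3)*(w + 5)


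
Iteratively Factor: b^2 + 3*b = (b)*(b + 3)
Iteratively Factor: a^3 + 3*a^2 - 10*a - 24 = (a + 4)*(a^2 - a - 6) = (a + 2)*(a + 4)*(a - 3)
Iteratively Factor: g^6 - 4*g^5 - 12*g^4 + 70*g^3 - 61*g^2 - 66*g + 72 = (g - 3)*(g^5 - g^4 - 15*g^3 + 25*g^2 + 14*g - 24) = (g - 3)^2*(g^4 + 2*g^3 - 9*g^2 - 2*g + 8) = (g - 3)^2*(g - 1)*(g^3 + 3*g^2 - 6*g - 8) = (g - 3)^2*(g - 2)*(g - 1)*(g^2 + 5*g + 4) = (g - 3)^2*(g - 2)*(g - 1)*(g + 4)*(g + 1)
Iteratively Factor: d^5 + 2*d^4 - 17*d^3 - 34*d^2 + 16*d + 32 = (d - 1)*(d^4 + 3*d^3 - 14*d^2 - 48*d - 32) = (d - 1)*(d + 1)*(d^3 + 2*d^2 - 16*d - 32) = (d - 4)*(d - 1)*(d + 1)*(d^2 + 6*d + 8) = (d - 4)*(d - 1)*(d + 1)*(d + 2)*(d + 4)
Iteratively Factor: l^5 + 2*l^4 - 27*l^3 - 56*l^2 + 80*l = (l + 4)*(l^4 - 2*l^3 - 19*l^2 + 20*l) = l*(l + 4)*(l^3 - 2*l^2 - 19*l + 20) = l*(l - 1)*(l + 4)*(l^2 - l - 20) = l*(l - 1)*(l + 4)^2*(l - 5)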